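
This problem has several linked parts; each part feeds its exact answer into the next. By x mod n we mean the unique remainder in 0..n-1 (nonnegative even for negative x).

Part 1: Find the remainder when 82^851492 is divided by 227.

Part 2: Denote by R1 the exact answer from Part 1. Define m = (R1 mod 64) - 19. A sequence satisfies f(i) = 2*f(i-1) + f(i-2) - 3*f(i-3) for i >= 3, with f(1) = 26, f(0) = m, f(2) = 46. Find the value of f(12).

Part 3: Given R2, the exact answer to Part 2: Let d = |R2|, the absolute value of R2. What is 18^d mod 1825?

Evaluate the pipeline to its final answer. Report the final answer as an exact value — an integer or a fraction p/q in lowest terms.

1176

Part 1: squarings mod 227: 82^1=82, 82^2=141, 82^4=132, 82^8=172, 82^16=74, 82^32=28, 82^64=103, 82^128=167, 82^256=195, 82^512=116, 82^1024=63, 82^2048=110, 82^4096=69, 82^8192=221, 82^16384=36, 82^32768=161, 82^65536=43, 82^131072=33, 82^262144=181, 82^524288=73; 82^851492 = 82^4 * 82^32 * 82^512 * 82^1024 * 82^2048 * 82^4096 * 82^8192 * 82^16384 * 82^32768 * 82^262144 * 82^524288 = 27 (mod 227); answer 27
Part 2: R1 = 27; m = 8; f(3) = 2*(46) + 1*(26) - 3*(8) = 94; iterating: f(3)=94, f(4)=156, f(5)=268, f(6)=410, f(7)=620, f(8)=846, f(9)=1082, f(10)=1150, f(11)=844, f(12)=-408; answer -408
Part 3: R2 = -408; d = 408; squarings mod 1825: 18^1=18, 18^2=324, 18^4=951, 18^8=1026, 18^16=1476, 18^32=1351, 18^64=201, 18^128=251, 18^256=951; 18^408 = 18^8 * 18^16 * 18^128 * 18^256 = 1176 (mod 1825); answer 1176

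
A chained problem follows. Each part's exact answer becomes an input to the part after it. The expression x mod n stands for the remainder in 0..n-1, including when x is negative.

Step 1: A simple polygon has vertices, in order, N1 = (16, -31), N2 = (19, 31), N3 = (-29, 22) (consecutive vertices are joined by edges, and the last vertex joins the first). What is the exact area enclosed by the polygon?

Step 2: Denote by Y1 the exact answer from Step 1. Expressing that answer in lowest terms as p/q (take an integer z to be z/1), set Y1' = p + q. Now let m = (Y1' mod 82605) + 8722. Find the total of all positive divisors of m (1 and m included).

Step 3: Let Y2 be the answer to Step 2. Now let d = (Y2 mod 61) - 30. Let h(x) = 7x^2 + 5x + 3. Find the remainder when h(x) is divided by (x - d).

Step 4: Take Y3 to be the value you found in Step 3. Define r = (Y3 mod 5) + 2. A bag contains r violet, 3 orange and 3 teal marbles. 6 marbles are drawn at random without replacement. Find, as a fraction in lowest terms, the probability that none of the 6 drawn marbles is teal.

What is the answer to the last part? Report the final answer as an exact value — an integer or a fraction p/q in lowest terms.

1/84

Step 1: cross terms: (16*31 - 19*-31)=1085, (19*22 - -29*31)=1317, (-29*-31 - 16*22)=547; twice the area = |2949| = 2949; area = 2949/2; answer 2949/2
Step 2: Y1 = 2949/2; threaded value p + q = 2951; m = 11673; 11673 = 3^2 * 1297; sigma = (1 + 3 + 9) * (1 + 1297) = 13 * 1298 = 16874; answer 16874
Step 3: Y2 = 16874; d = 8; remainder = value at the root: 7*(8)^2 + 5*(8)^1 + 3 = (448) + (40) + (3) = 491; answer 491
Step 4: Y3 = 491; r = 3; total draws C(9,6) = 84; favorable C(6,6) = 1; P = 1/84; answer 1/84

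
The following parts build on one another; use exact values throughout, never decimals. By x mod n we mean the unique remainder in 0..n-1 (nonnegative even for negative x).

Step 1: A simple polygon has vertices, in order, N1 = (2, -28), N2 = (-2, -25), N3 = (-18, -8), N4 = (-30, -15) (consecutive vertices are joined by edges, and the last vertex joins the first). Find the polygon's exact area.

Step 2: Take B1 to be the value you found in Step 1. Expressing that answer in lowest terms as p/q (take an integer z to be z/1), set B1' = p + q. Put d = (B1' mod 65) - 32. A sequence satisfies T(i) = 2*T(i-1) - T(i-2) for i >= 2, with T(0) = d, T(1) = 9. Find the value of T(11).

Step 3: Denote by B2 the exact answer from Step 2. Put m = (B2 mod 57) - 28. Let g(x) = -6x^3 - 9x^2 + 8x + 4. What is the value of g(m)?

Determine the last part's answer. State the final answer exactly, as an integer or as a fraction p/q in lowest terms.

489

Step 1: cross terms: (2*-25 - -2*-28)=-106, (-2*-8 - -18*-25)=-434, (-18*-15 - -30*-8)=30, (-30*-28 - 2*-15)=870; twice the area = |360| = 360; area = 180; answer 180
Step 2: B1 = 180; threaded value p + q = 181; d = 19; T(2) = 2*(9) - 1*(19) = -1; iterating: T(2)=-1, T(3)=-11, T(4)=-21, T(5)=-31, T(6)=-41, T(7)=-51, T(8)=-61, T(9)=-71, T(10)=-81, T(11)=-91; answer -91
Step 3: B2 = -91; m = -5; -6*(-5)^3 - 9*(-5)^2 + 8*(-5)^1 + 4 = (750) + (-225) + (-40) + (4) = 489; answer 489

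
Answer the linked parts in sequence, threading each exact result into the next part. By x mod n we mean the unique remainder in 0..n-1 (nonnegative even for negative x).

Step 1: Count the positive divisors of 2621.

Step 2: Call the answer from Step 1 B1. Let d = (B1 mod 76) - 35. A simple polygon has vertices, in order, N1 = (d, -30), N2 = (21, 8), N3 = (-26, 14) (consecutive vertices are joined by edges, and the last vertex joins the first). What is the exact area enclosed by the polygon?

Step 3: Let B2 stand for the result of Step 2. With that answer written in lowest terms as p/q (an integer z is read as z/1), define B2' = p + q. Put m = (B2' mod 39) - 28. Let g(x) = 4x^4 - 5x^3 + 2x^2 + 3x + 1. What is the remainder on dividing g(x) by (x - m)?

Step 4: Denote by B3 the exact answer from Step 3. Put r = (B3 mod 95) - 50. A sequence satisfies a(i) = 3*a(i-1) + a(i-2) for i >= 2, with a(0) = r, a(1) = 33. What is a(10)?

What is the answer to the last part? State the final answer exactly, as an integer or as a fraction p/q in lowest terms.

907791

Step 1: 2621 is prime, so its only divisors are 1 and 2621; count = 2; answer 2
Step 2: B1 = 2; d = -33; cross terms: (-33*8 - 21*-30)=366, (21*14 - -26*8)=502, (-26*-30 - -33*14)=1242; twice the area = |2110| = 2110; area = 1055; answer 1055
Step 3: B2 = 1055; threaded value p + q = 1056; m = -25; remainder = value at the root: 4*(-25)^4 - 5*(-25)^3 + 2*(-25)^2 + 3*(-25)^1 + 1 = (1562500) + (78125) + (1250) + (-75) + (1) = 1641801; answer 1641801
Step 4: B3 = 1641801; r = -39; a(2) = 3*(33) + 1*(-39) = 60; iterating: a(2)=60, a(3)=213, a(4)=699, a(5)=2310, a(6)=7629, a(7)=25197, a(8)=83220, a(9)=274857, a(10)=907791; answer 907791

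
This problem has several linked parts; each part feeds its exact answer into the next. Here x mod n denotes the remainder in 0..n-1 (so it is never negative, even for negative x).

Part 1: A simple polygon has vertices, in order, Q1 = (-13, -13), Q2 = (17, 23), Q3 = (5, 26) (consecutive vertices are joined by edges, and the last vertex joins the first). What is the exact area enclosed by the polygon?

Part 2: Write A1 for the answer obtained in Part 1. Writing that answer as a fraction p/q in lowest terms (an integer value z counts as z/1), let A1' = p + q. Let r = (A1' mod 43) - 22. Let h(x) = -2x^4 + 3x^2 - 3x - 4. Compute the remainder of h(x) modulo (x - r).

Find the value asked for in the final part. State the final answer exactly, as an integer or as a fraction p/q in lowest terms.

-208930

Part 1: cross terms: (-13*23 - 17*-13)=-78, (17*26 - 5*23)=327, (5*-13 - -13*26)=273; twice the area = |522| = 522; area = 261; answer 261
Part 2: A1 = 261; threaded value p + q = 262; r = -18; remainder = value at the root: -2*(-18)^4 + 3*(-18)^2 - 3*(-18)^1 - 4 = (-209952) + (972) + (54) + (-4) = -208930; answer -208930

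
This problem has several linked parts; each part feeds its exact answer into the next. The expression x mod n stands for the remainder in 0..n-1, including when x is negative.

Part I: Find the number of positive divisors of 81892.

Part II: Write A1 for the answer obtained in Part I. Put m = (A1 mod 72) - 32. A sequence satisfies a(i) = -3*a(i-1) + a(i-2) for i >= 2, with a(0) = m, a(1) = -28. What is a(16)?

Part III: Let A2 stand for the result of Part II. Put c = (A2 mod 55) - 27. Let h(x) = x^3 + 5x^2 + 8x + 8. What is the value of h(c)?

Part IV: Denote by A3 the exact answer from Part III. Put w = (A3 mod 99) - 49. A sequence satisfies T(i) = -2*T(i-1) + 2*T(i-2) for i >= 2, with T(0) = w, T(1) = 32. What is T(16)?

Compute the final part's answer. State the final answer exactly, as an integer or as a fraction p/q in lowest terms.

Part I: 81892 = 2^2 * 59 * 347; number of divisors = (2+1) * (1+1) * (1+1) = 12; answer 12
Part II: A1 = 12; m = -20; a(2) = -3*(-28) + 1*(-20) = 64; iterating: a(2)=64, a(3)=-220, a(4)=724, a(5)=-2392, a(6)=7900, a(7)=-26092, a(8)=86176, a(9)=-284620, a(10)=940036, a(11)=-3104728, a(12)=10254220, a(13)=-33867388, a(14)=111856384, a(15)=-369436540, a(16)=1220166004; answer 1220166004
Part III: A2 = 1220166004; c = -3; 1*(-3)^3 + 5*(-3)^2 + 8*(-3)^1 + 8 = (-27) + (45) + (-24) + (8) = 2; answer 2
Part IV: A3 = 2; w = -47; T(2) = -2*(32) + 2*(-47) = -158; iterating: T(2)=-158, T(3)=380, T(4)=-1076, T(5)=2912, T(6)=-7976, T(7)=21776, T(8)=-59504, T(9)=162560, T(10)=-444128, T(11)=1213376, T(12)=-3315008, T(13)=9056768, T(14)=-24743552, T(15)=67600640, T(16)=-184688384; answer -184688384

-184688384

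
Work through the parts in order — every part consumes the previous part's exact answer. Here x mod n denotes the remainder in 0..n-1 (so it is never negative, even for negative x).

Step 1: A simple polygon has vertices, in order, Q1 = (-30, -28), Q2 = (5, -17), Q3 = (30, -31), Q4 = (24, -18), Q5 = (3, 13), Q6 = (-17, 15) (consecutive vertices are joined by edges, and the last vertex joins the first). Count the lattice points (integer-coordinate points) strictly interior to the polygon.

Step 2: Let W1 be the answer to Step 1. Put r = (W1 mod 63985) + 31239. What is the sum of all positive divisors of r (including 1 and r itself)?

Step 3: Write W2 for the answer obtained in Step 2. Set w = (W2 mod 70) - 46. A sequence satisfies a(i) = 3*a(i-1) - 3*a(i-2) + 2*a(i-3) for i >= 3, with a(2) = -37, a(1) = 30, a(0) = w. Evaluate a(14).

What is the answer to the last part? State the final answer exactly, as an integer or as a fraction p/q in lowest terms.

Step 1: cross terms: (-30*-17 - 5*-28)=650, (5*-31 - 30*-17)=355, (30*-18 - 24*-31)=204, (24*13 - 3*-18)=366, (3*15 - -17*13)=266, (-17*-28 - -30*15)=926; twice the area = |2767| = 2767; area = 2767/2; boundary points = 1 + 1 + 1 + 1 + 2 + 1 = 7; strictly interior points = area - boundary/2 + 1 = 1381; answer 1381
Step 2: W1 = 1381; r = 32620; 32620 = 2^2 * 5 * 7 * 233; sigma = (1 + 2 + 4) * (1 + 5) * (1 + 7) * (1 + 233) = 7 * 6 * 8 * 234 = 78624; answer 78624
Step 3: W2 = 78624; w = -32; a(3) = 3*(-37) - 3*(30) + 2*(-32) = -265; iterating: a(3)=-265, a(4)=-624, a(5)=-1151, a(6)=-2111, a(7)=-4128, a(8)=-8353, a(9)=-16897, a(10)=-33888, a(11)=-67679, a(12)=-135167, a(13)=-270240, a(14)=-540577; answer -540577

-540577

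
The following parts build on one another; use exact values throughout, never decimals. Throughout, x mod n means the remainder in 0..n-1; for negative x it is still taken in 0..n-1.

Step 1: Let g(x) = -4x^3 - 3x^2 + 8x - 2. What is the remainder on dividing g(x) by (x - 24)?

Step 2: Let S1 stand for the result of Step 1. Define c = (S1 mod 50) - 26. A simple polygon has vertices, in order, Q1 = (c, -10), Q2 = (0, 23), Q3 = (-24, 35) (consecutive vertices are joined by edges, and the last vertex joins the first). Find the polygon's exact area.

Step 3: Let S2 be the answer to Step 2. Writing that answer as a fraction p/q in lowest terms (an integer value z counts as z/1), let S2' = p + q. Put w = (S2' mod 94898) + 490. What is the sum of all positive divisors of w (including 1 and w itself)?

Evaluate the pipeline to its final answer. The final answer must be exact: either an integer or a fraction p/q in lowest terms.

948

Step 1: remainder = value at the root: -4*(24)^3 - 3*(24)^2 + 8*(24)^1 - 2 = (-55296) + (-1728) + (192) + (-2) = -56834; answer -56834
Step 2: S1 = -56834; c = -10; cross terms: (-10*23 - 0*-10)=-230, (0*35 - -24*23)=552, (-24*-10 - -10*35)=590; twice the area = |912| = 912; area = 456; answer 456
Step 3: S2 = 456; threaded value p + q = 457; w = 947; 947 is prime, so its only divisors are 1 and 947; sigma = 1 + 947 = 948; answer 948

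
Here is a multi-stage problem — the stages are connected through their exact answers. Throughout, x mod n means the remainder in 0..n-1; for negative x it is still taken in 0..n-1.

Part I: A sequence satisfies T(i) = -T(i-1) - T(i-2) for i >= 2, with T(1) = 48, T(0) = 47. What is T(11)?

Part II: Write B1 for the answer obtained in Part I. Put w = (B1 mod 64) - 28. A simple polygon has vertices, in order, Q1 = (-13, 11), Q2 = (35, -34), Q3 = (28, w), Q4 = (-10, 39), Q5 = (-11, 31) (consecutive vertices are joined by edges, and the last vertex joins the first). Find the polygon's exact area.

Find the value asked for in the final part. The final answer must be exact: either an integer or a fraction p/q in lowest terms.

Part I: T(2) = -1*(48) - 1*(47) = -95; iterating: T(2)=-95, T(3)=47, T(4)=48, T(5)=-95, T(6)=47, T(7)=48, T(8)=-95, T(9)=47, T(10)=48, T(11)=-95; answer -95
Part II: B1 = -95; w = 5; cross terms: (-13*-34 - 35*11)=57, (35*5 - 28*-34)=1127, (28*39 - -10*5)=1142, (-10*31 - -11*39)=119, (-11*11 - -13*31)=282; twice the area = |2727| = 2727; area = 2727/2; answer 2727/2

2727/2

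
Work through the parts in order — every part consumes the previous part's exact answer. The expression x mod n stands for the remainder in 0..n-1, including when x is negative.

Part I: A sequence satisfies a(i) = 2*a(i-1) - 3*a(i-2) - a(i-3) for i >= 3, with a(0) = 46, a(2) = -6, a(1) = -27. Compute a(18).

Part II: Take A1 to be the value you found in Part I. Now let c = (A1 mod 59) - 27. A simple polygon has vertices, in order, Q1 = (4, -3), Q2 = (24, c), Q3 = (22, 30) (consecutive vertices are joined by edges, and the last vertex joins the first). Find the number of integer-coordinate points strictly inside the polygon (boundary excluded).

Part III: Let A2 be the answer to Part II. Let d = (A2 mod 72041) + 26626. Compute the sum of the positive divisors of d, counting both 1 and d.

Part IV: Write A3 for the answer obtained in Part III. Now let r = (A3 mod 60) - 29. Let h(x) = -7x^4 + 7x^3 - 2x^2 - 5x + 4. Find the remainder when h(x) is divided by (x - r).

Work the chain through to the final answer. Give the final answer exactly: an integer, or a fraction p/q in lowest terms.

Part I: a(3) = 2*(-6) - 3*(-27) - 1*(46) = 23; iterating: a(3)=23, a(4)=91, a(5)=119, a(6)=-58, a(7)=-564, a(8)=-1073, a(9)=-396, a(10)=2991, a(11)=8243, a(12)=7909, a(13)=-11902, a(14)=-55774, a(15)=-83751, a(16)=11722, a(17)=330471, a(18)=709527; answer 709527
Part II: A1 = 709527; c = 25; cross terms: (4*25 - 24*-3)=172, (24*30 - 22*25)=170, (22*-3 - 4*30)=-186; twice the area = |156| = 156; area = 78; boundary points = 4 + 1 + 3 = 8; strictly interior points = area - boundary/2 + 1 = 75; answer 75
Part III: A2 = 75; d = 26701; 26701 is prime, so its only divisors are 1 and 26701; sigma = 1 + 26701 = 26702; answer 26702
Part IV: A3 = 26702; r = -27; remainder = value at the root: -7*(-27)^4 + 7*(-27)^3 - 2*(-27)^2 - 5*(-27)^1 + 4 = (-3720087) + (-137781) + (-1458) + (135) + (4) = -3859187; answer -3859187

-3859187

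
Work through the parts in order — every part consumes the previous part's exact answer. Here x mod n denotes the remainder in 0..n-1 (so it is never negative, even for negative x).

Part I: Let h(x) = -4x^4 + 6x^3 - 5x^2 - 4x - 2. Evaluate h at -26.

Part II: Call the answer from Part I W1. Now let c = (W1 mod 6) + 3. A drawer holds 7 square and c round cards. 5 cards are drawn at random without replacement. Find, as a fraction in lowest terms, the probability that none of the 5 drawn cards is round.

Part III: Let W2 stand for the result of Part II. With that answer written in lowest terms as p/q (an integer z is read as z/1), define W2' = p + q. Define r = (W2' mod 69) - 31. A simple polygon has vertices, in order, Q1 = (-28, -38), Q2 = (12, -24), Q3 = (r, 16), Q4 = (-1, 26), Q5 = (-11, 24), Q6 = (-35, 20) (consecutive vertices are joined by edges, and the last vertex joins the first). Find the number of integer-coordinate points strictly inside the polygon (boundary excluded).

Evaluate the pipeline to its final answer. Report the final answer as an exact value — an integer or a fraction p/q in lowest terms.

1595

Part I: -4*(-26)^4 + 6*(-26)^3 - 5*(-26)^2 - 4*(-26)^1 - 2 = (-1827904) + (-105456) + (-3380) + (104) + (-2) = -1936638; answer -1936638
Part II: W1 = -1936638; c = 3; total draws C(10,5) = 252; favorable C(7,5) = 21; P = 1/12; answer 1/12
Part III: W2 = 1/12; threaded value p + q = 13; r = -18; cross terms: (-28*-24 - 12*-38)=1128, (12*16 - -18*-24)=-240, (-18*26 - -1*16)=-452, (-1*24 - -11*26)=262, (-11*20 - -35*24)=620, (-35*-38 - -28*20)=1890; twice the area = |3208| = 3208; area = 1604; boundary points = 2 + 10 + 1 + 2 + 4 + 1 = 20; strictly interior points = area - boundary/2 + 1 = 1595; answer 1595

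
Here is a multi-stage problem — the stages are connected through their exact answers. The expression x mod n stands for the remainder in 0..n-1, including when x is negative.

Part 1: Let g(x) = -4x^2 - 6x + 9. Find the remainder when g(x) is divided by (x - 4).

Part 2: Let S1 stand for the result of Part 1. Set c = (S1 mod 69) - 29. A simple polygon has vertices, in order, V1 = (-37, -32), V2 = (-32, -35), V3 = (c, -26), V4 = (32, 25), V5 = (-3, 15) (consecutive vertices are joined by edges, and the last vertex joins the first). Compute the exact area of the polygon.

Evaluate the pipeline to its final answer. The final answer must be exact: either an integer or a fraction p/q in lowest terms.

Part 1: remainder = value at the root: -4*(4)^2 - 6*(4)^1 + 9 = (-64) + (-24) + (9) = -79; answer -79
Part 2: S1 = -79; c = 30; cross terms: (-37*-35 - -32*-32)=271, (-32*-26 - 30*-35)=1882, (30*25 - 32*-26)=1582, (32*15 - -3*25)=555, (-3*-32 - -37*15)=651; twice the area = |4941| = 4941; area = 4941/2; answer 4941/2

4941/2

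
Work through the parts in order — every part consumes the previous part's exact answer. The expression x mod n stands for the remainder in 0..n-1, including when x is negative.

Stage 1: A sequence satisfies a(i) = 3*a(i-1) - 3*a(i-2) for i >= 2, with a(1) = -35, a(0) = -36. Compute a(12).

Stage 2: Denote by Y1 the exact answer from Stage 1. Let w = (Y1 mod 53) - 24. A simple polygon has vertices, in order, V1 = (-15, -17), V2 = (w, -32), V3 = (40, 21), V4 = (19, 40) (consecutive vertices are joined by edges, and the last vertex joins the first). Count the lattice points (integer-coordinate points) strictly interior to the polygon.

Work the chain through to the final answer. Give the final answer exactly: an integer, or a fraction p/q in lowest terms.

1996

Stage 1: a(2) = 3*(-35) - 3*(-36) = 3; iterating: a(2)=3, a(3)=114, a(4)=333, a(5)=657, a(6)=972, a(7)=945, a(8)=-81, a(9)=-3078, a(10)=-8991, a(11)=-17739, a(12)=-26244; answer -26244
Stage 2: Y1 = -26244; w = 20; cross terms: (-15*-32 - 20*-17)=820, (20*21 - 40*-32)=1700, (40*40 - 19*21)=1201, (19*-17 - -15*40)=277; twice the area = |3998| = 3998; area = 1999; boundary points = 5 + 1 + 1 + 1 = 8; strictly interior points = area - boundary/2 + 1 = 1996; answer 1996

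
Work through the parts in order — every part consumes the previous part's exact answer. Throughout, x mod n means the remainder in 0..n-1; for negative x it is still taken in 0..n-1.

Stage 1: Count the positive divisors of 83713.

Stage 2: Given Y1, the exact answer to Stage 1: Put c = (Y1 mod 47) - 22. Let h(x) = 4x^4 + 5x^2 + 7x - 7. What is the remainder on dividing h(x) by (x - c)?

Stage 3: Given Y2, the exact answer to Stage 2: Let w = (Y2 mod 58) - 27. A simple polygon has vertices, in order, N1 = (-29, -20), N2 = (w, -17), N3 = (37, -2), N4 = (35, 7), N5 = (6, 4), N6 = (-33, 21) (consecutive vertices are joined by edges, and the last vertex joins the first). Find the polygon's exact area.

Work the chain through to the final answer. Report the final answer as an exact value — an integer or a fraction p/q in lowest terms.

1484

Stage 1: 83713 = 7 * 11959; number of divisors = (1+1) * (1+1) = 4; answer 4
Stage 2: Y1 = 4; c = -18; remainder = value at the root: 4*(-18)^4 + 5*(-18)^2 + 7*(-18)^1 - 7 = (419904) + (1620) + (-126) + (-7) = 421391; answer 421391
Stage 3: Y2 = 421391; w = -6; cross terms: (-29*-17 - -6*-20)=373, (-6*-2 - 37*-17)=641, (37*7 - 35*-2)=329, (35*4 - 6*7)=98, (6*21 - -33*4)=258, (-33*-20 - -29*21)=1269; twice the area = |2968| = 2968; area = 1484; answer 1484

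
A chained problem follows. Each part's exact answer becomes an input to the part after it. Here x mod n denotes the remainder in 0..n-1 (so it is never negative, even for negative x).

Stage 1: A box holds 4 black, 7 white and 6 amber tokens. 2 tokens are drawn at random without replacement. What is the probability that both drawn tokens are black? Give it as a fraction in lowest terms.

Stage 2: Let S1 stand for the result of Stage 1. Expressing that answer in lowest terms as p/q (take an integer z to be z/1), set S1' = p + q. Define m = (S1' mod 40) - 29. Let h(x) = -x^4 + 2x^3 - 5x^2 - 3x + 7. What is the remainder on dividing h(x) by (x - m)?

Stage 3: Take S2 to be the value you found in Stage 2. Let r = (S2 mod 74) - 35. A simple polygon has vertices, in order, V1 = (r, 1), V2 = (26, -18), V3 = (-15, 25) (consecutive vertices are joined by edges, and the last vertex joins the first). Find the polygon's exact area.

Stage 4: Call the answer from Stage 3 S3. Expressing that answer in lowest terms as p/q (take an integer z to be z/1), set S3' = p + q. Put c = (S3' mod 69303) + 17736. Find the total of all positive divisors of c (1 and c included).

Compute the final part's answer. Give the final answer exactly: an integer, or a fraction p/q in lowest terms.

19860

Stage 1: total draws C(17,2) = 136; favorable C(4,2) = 6; P = 3/68; answer 3/68
Stage 2: S1 = 3/68; threaded value p + q = 71; m = 2; remainder = value at the root: -1*(2)^4 + 2*(2)^3 - 5*(2)^2 - 3*(2)^1 + 7 = (-16) + (16) + (-20) + (-6) + (7) = -19; answer -19
Stage 3: S2 = -19; r = 20; cross terms: (20*-18 - 26*1)=-386, (26*25 - -15*-18)=380, (-15*1 - 20*25)=-515; twice the area = |-521| = 521; area = 521/2; answer 521/2
Stage 4: S3 = 521/2; threaded value p + q = 523; c = 18259; 18259 = 19 * 31^2; sigma = (1 + 19) * (1 + 31 + 961) = 20 * 993 = 19860; answer 19860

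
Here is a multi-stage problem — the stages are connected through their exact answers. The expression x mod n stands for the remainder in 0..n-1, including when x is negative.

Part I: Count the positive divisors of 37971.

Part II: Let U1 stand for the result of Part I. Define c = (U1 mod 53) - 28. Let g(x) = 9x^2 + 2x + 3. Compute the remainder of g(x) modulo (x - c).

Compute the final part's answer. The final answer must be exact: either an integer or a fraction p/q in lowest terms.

4315

Part I: 37971 = 3^2 * 4219; number of divisors = (2+1) * (1+1) = 6; answer 6
Part II: U1 = 6; c = -22; remainder = value at the root: 9*(-22)^2 + 2*(-22)^1 + 3 = (4356) + (-44) + (3) = 4315; answer 4315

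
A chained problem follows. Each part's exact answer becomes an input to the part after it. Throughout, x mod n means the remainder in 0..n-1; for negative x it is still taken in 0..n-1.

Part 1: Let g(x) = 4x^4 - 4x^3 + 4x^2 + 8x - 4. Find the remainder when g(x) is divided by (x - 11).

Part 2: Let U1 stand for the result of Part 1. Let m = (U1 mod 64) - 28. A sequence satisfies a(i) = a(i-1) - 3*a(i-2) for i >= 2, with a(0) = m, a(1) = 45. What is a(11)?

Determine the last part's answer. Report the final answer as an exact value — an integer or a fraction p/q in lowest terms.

Part 1: remainder = value at the root: 4*(11)^4 - 4*(11)^3 + 4*(11)^2 + 8*(11)^1 - 4 = (58564) + (-5324) + (484) + (88) + (-4) = 53808; answer 53808
Part 2: U1 = 53808; m = 20; a(2) = 1*(45) - 3*(20) = -15; iterating: a(2)=-15, a(3)=-150, a(4)=-105, a(5)=345, a(6)=660, a(7)=-375, a(8)=-2355, a(9)=-1230, a(10)=5835, a(11)=9525; answer 9525

9525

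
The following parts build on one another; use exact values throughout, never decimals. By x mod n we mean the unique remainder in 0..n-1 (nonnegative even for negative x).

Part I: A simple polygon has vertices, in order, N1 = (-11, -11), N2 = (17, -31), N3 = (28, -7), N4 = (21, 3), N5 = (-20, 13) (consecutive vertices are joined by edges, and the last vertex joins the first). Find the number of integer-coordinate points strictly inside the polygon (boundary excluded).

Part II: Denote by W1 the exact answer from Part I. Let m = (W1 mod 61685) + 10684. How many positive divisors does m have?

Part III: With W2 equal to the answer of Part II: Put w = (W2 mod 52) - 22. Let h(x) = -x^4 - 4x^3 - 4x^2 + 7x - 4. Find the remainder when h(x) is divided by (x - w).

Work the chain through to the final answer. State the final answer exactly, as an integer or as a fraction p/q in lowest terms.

Part I: cross terms: (-11*-31 - 17*-11)=528, (17*-7 - 28*-31)=749, (28*3 - 21*-7)=231, (21*13 - -20*3)=333, (-20*-11 - -11*13)=363; twice the area = |2204| = 2204; area = 1102; boundary points = 4 + 1 + 1 + 1 + 3 = 10; strictly interior points = area - boundary/2 + 1 = 1098; answer 1098
Part II: W1 = 1098; m = 11782; 11782 = 2 * 43 * 137; number of divisors = (1+1) * (1+1) * (1+1) = 8; answer 8
Part III: W2 = 8; w = -14; remainder = value at the root: -1*(-14)^4 - 4*(-14)^3 - 4*(-14)^2 + 7*(-14)^1 - 4 = (-38416) + (10976) + (-784) + (-98) + (-4) = -28326; answer -28326

-28326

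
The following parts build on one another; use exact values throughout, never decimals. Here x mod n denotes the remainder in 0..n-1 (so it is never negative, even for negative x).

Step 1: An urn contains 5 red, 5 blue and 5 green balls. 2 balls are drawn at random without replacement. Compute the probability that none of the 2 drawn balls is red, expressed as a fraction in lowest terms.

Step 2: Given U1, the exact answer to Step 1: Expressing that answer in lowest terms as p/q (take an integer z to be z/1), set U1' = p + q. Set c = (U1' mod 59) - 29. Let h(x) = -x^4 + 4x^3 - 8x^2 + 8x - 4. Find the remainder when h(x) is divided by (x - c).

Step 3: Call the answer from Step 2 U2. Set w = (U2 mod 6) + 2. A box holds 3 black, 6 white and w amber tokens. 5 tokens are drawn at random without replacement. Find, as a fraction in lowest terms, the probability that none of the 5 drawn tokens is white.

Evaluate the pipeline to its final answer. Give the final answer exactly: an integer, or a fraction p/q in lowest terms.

3/52

Step 1: total draws C(15,2) = 105; favorable C(10,2) = 45; P = 3/7; answer 3/7
Step 2: U1 = 3/7; threaded value p + q = 10; c = -19; remainder = value at the root: -1*(-19)^4 + 4*(-19)^3 - 8*(-19)^2 + 8*(-19)^1 - 4 = (-130321) + (-27436) + (-2888) + (-152) + (-4) = -160801; answer -160801
Step 3: U2 = -160801; w = 7; total draws C(16,5) = 4368; favorable C(10,5) = 252; P = 3/52; answer 3/52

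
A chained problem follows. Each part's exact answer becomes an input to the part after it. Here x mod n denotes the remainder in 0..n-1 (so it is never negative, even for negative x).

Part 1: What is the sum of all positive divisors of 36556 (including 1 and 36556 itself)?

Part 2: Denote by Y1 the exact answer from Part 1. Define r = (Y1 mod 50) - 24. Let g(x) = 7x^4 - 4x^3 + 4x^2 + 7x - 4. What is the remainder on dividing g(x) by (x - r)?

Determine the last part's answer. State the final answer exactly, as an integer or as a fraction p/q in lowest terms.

8390

Part 1: 36556 = 2^2 * 13 * 19 * 37; sigma = (1 + 2 + 4) * (1 + 13) * (1 + 19) * (1 + 37) = 7 * 14 * 20 * 38 = 74480; answer 74480
Part 2: Y1 = 74480; r = 6; remainder = value at the root: 7*(6)^4 - 4*(6)^3 + 4*(6)^2 + 7*(6)^1 - 4 = (9072) + (-864) + (144) + (42) + (-4) = 8390; answer 8390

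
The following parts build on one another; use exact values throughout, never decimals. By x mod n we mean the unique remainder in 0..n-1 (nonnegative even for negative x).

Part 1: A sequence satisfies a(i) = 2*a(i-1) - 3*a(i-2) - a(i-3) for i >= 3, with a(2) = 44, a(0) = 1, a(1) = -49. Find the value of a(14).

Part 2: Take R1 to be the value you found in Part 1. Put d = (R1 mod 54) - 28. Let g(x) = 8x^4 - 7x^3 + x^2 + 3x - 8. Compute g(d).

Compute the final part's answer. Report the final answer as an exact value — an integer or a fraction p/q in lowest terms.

Part 1: a(3) = 2*(44) - 3*(-49) - 1*(1) = 234; iterating: a(3)=234, a(4)=385, a(5)=24, a(6)=-1341, a(7)=-3139, a(8)=-2279, a(9)=6200, a(10)=22376, a(11)=28431, a(12)=-16466, a(13)=-140601, a(14)=-260235; answer -260235
Part 2: R1 = -260235; d = 17; 8*(17)^4 - 7*(17)^3 + 1*(17)^2 + 3*(17)^1 - 8 = (668168) + (-34391) + (289) + (51) + (-8) = 634109; answer 634109

634109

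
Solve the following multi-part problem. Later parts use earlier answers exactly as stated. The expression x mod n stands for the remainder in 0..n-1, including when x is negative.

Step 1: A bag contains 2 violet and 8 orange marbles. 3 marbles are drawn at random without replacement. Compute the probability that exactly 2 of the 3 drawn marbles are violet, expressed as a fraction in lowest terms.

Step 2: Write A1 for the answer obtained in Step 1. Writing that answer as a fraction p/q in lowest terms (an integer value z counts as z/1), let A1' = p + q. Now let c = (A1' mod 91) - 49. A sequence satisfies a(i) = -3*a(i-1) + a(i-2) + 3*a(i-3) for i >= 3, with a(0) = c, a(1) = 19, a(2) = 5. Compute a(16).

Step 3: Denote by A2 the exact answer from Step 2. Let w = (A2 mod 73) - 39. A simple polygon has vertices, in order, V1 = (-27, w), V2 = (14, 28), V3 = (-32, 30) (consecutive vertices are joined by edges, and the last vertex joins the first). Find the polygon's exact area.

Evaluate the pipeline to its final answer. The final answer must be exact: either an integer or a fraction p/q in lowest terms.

317

Step 1: total draws C(10,3) = 120; favorable C(2,2)*C(8,1) = 8; P = 1/15; answer 1/15
Step 2: A1 = 1/15; threaded value p + q = 16; c = -33; a(3) = -3*(5) + 1*(19) + 3*(-33) = -95; iterating: a(3)=-95, a(4)=347, a(5)=-1121, a(6)=3425, a(7)=-10355, a(8)=31127, a(9)=-93461, a(10)=280445, a(11)=-841415, a(12)=2524307, a(13)=-7573001, a(14)=22719065, a(15)=-68157275, a(16)=204471887; answer 204471887
Step 3: A2 = 204471887; w = 16; cross terms: (-27*28 - 14*16)=-980, (14*30 - -32*28)=1316, (-32*16 - -27*30)=298; twice the area = |634| = 634; area = 317; answer 317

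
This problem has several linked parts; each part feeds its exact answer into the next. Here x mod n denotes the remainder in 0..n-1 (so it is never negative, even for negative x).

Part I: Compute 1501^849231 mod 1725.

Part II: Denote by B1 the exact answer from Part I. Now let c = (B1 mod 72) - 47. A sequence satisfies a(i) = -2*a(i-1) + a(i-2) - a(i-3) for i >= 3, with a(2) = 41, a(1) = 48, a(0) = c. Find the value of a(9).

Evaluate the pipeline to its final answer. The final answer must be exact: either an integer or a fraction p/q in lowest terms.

-7185

Part I: squarings mod 1725: 1501^1=1501, 1501^2=151, 1501^4=376, 1501^8=1651, 1501^16=301, 1501^32=901, 1501^64=1051, 1501^128=601, 1501^256=676, 1501^512=1576, 1501^1024=1501, 1501^2048=151, 1501^4096=376, 1501^8192=1651, 1501^16384=301, 1501^32768=901, 1501^65536=1051, 1501^131072=601, 1501^262144=676, 1501^524288=1576; 1501^849231 = 1501^1 * 1501^2 * 1501^4 * 1501^8 * 1501^64 * 1501^256 * 1501^1024 * 1501^4096 * 1501^8192 * 1501^16384 * 1501^32768 * 1501^262144 * 1501^524288 = 1051 (mod 1725); answer 1051
Part II: B1 = 1051; c = -4; a(3) = -2*(41) + 1*(48) - 1*(-4) = -30; iterating: a(3)=-30, a(4)=53, a(5)=-177, a(6)=437, a(7)=-1104, a(8)=2822, a(9)=-7185; answer -7185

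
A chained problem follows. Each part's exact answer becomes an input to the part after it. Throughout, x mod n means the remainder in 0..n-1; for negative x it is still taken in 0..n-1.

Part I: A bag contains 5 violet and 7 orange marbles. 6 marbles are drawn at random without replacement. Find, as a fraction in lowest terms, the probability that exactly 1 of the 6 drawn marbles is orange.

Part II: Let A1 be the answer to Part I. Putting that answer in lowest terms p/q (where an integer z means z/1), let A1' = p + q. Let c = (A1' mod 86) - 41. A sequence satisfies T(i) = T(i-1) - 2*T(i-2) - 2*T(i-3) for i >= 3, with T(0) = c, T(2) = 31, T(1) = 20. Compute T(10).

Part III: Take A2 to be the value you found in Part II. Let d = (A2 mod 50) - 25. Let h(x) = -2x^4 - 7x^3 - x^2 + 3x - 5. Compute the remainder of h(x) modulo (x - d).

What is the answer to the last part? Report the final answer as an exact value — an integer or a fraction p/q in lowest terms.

-969

Part I: total draws C(12,6) = 924; favorable C(7,1)*C(5,5) = 7; P = 1/132; answer 1/132
Part II: A1 = 1/132; threaded value p + q = 133; c = 6; T(3) = 1*(31) - 2*(20) - 2*(6) = -21; iterating: T(3)=-21, T(4)=-123, T(5)=-143, T(6)=145, T(7)=677, T(8)=673, T(9)=-971, T(10)=-3671; answer -3671
Part III: A2 = -3671; d = 4; remainder = value at the root: -2*(4)^4 - 7*(4)^3 - 1*(4)^2 + 3*(4)^1 - 5 = (-512) + (-448) + (-16) + (12) + (-5) = -969; answer -969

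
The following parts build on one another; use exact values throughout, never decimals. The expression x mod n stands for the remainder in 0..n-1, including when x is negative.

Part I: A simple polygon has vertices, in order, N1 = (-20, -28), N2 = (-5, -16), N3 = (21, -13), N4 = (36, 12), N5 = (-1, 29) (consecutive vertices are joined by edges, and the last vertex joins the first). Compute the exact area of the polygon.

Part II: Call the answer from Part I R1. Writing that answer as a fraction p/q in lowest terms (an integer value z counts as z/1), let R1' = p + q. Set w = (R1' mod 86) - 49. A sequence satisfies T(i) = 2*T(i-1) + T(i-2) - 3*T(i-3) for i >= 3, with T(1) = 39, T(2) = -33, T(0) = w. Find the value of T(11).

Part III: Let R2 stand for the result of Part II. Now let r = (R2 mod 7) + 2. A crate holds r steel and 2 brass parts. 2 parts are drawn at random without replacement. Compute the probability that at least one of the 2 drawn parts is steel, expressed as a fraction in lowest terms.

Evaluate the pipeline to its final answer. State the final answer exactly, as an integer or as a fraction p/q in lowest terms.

Part I: cross terms: (-20*-16 - -5*-28)=180, (-5*-13 - 21*-16)=401, (21*12 - 36*-13)=720, (36*29 - -1*12)=1056, (-1*-28 - -20*29)=608; twice the area = |2965| = 2965; area = 2965/2; answer 2965/2
Part II: R1 = 2965/2; threaded value p + q = 2967; w = -6; T(3) = 2*(-33) + 1*(39) - 3*(-6) = -9; iterating: T(3)=-9, T(4)=-168, T(5)=-246, T(6)=-633, T(7)=-1008, T(8)=-1911, T(9)=-2931, T(10)=-4749, T(11)=-6696; answer -6696
Part III: R2 = -6696; r = 5; total draws C(7,2) = 21; complement C(2,2) = 1; favorable 21 - 1 = 20; P = 20/21; answer 20/21

20/21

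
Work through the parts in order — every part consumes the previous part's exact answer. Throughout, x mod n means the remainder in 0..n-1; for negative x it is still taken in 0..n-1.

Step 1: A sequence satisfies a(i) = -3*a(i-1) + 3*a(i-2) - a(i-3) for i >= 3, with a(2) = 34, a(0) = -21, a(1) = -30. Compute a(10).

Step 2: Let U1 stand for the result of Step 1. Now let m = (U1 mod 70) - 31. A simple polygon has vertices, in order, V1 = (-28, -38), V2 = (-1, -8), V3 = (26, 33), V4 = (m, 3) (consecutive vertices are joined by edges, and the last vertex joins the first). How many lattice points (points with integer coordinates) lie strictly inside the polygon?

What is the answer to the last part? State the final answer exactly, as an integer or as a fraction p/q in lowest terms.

507

Step 1: a(3) = -3*(34) + 3*(-30) - 1*(-21) = -171; iterating: a(3)=-171, a(4)=645, a(5)=-2482, a(6)=9552, a(7)=-36747, a(8)=141379, a(9)=-543930, a(10)=2092674; answer 2092674
Step 2: U1 = 2092674; m = -7; cross terms: (-28*-8 - -1*-38)=186, (-1*33 - 26*-8)=175, (26*3 - -7*33)=309, (-7*-38 - -28*3)=350; twice the area = |1020| = 1020; area = 510; boundary points = 3 + 1 + 3 + 1 = 8; strictly interior points = area - boundary/2 + 1 = 507; answer 507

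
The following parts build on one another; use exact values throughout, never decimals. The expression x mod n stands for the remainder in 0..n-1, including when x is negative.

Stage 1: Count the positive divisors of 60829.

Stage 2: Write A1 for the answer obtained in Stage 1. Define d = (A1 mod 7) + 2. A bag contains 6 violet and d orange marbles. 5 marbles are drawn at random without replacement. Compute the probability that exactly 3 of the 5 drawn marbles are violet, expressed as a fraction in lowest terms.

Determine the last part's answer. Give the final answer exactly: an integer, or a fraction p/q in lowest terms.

Stage 1: 60829 = 59 * 1031; number of divisors = (1+1) * (1+1) = 4; answer 4
Stage 2: A1 = 4; d = 6; total draws C(12,5) = 792; favorable C(6,3)*C(6,2) = 300; P = 25/66; answer 25/66

25/66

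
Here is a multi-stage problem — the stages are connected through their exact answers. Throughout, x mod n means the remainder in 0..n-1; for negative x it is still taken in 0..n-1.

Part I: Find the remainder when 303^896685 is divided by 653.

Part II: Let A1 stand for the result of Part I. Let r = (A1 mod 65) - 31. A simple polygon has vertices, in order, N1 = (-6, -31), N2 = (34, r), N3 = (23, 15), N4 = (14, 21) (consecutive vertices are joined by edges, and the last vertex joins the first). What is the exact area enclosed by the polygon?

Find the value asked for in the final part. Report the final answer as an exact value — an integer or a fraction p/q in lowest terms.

775/2

Part I: squarings mod 653: 303^1=303, 303^2=389, 303^4=478, 303^8=587, 303^16=438, 303^32=515, 303^64=107, 303^128=348, 303^256=299, 303^512=593, 303^1024=335, 303^2048=562, 303^4096=445, 303^8192=166, 303^16384=130, 303^32768=575, 303^65536=207, 303^131072=404, 303^262144=619, 303^524288=503; 303^896685 = 303^1 * 303^4 * 303^8 * 303^32 * 303^128 * 303^512 * 303^1024 * 303^2048 * 303^8192 * 303^32768 * 303^65536 * 303^262144 * 303^524288 = 317 (mod 653); answer 317
Part II: A1 = 317; r = 26; cross terms: (-6*26 - 34*-31)=898, (34*15 - 23*26)=-88, (23*21 - 14*15)=273, (14*-31 - -6*21)=-308; twice the area = |775| = 775; area = 775/2; answer 775/2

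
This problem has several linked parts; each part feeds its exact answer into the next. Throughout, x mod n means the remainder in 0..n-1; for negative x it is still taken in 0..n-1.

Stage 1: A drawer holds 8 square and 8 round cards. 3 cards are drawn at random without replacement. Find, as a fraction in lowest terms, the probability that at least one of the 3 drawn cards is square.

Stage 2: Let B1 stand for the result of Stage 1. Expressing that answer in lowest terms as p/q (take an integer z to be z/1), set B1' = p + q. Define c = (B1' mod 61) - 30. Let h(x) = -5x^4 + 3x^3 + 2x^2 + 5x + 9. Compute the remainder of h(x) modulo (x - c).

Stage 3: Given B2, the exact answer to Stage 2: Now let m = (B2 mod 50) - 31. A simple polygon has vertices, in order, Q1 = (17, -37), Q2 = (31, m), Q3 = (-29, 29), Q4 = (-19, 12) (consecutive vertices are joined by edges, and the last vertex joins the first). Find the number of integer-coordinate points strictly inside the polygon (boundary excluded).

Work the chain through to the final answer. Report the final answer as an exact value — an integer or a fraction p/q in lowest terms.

1758

Stage 1: total draws C(16,3) = 560; complement C(8,3) = 56; favorable 560 - 56 = 504; P = 9/10; answer 9/10
Stage 2: B1 = 9/10; threaded value p + q = 19; c = -11; remainder = value at the root: -5*(-11)^4 + 3*(-11)^3 + 2*(-11)^2 + 5*(-11)^1 + 9 = (-73205) + (-3993) + (242) + (-55) + (9) = -77002; answer -77002
Stage 3: B2 = -77002; m = 17; cross terms: (17*17 - 31*-37)=1436, (31*29 - -29*17)=1392, (-29*12 - -19*29)=203, (-19*-37 - 17*12)=499; twice the area = |3530| = 3530; area = 1765; boundary points = 2 + 12 + 1 + 1 = 16; strictly interior points = area - boundary/2 + 1 = 1758; answer 1758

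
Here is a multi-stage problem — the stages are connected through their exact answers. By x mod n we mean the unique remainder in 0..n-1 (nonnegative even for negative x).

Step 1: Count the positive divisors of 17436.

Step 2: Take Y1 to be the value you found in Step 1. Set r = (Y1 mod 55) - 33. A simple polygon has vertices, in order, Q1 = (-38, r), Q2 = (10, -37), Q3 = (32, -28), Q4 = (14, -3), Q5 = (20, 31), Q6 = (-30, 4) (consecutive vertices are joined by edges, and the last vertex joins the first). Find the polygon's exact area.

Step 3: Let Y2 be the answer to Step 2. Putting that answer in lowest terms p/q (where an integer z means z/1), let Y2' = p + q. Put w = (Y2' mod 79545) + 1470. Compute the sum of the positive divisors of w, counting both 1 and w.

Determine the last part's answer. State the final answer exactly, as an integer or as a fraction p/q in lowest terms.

Step 1: 17436 = 2^2 * 3 * 1453; number of divisors = (2+1) * (1+1) * (1+1) = 12; answer 12
Step 2: Y1 = 12; r = -21; cross terms: (-38*-37 - 10*-21)=1616, (10*-28 - 32*-37)=904, (32*-3 - 14*-28)=296, (14*31 - 20*-3)=494, (20*4 - -30*31)=1010, (-30*-21 - -38*4)=782; twice the area = |5102| = 5102; area = 2551; answer 2551
Step 3: Y2 = 2551; threaded value p + q = 2552; w = 4022; 4022 = 2 * 2011; sigma = (1 + 2) * (1 + 2011) = 3 * 2012 = 6036; answer 6036

6036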